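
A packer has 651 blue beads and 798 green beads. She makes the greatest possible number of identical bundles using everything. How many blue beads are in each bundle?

Number of bundles = gcd(651, 798).
651 = 3 × 7 × 31
798 = 2 × 3 × 7 × 19
gcd(651, 798) = 3 × 7 = 21.
blue beads per bundle = 651 / 21 = 31.

31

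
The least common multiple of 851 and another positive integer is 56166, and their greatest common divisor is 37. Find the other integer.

gcd × lcm = product of the two integers, so the other integer is (37 × 56166) / 851 = 2442.

2442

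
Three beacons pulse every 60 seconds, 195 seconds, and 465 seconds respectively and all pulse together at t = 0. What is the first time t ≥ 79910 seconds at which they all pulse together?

96720 seconds

Joint pulses occur at multiples of LCM(60, 195, 465).
60 = 2^2 × 3 × 5
195 = 3 × 5 × 13
465 = 3 × 5 × 31
LCM(60, 195, 465) = 2^2 × 3 × 5 × 13 × 31 = 24180.
Smallest multiple of 24180 that is ≥ 79910: ⌈79910/24180⌉ × 24180 = 4 × 24180 = 96720.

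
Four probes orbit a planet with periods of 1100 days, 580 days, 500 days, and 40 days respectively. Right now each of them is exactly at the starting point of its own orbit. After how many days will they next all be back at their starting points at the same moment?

319000 days

We need the least common multiple of the intervals.
1100 = 2^2 × 5^2 × 11
580 = 2^2 × 5 × 29
500 = 2^2 × 5^3
40 = 2^3 × 5
LCM(1100, 580, 500, 40) = 2^3 × 5^3 × 11 × 29 = 319000.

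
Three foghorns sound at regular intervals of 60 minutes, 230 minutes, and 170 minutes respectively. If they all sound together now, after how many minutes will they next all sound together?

23460 minutes

They coincide at every common multiple of the periods; the first is the LCM.
60 = 2^2 × 3 × 5
230 = 2 × 5 × 23
170 = 2 × 5 × 17
LCM(60, 230, 170) = 2^2 × 3 × 5 × 17 × 23 = 23460.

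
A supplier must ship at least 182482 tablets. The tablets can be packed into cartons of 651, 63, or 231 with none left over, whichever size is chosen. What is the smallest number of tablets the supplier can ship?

193347

The number of tablets must be a common multiple of 651, 63, and 231, so a multiple of their LCM.
651 = 3 × 7 × 31
63 = 3^2 × 7
231 = 3 × 7 × 11
LCM(651, 63, 231) = 3^2 × 7 × 11 × 31 = 21483.
Smallest multiple of 21483 that is ≥ 182482: ⌈182482/21483⌉ × 21483 = 9 × 21483 = 193347.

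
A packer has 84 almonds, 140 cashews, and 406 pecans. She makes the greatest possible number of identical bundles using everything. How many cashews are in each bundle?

10

Number of bundles = gcd(84, 140, 406).
84 = 2^2 × 3 × 7
140 = 2^2 × 5 × 7
406 = 2 × 7 × 29
gcd(84, 140, 406) = 2 × 7 = 14.
cashews per bundle = 140 / 14 = 10.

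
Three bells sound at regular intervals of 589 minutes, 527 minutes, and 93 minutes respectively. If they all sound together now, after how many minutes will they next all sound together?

30039 minutes

We need the least common multiple of the intervals.
589 = 19 × 31
527 = 17 × 31
93 = 3 × 31
LCM(589, 527, 93) = 3 × 17 × 19 × 31 = 30039.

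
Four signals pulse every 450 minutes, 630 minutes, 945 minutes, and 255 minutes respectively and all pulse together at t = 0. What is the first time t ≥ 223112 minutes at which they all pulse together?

321300 minutes

Joint pulses occur at multiples of LCM(450, 630, 945, 255).
450 = 2 × 3^2 × 5^2
630 = 2 × 3^2 × 5 × 7
945 = 3^3 × 5 × 7
255 = 3 × 5 × 17
LCM(450, 630, 945, 255) = 2 × 3^3 × 5^2 × 7 × 17 = 160650.
Smallest multiple of 160650 that is ≥ 223112: ⌈223112/160650⌉ × 160650 = 2 × 160650 = 321300.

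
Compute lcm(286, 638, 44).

16588

286 = 2 × 11 × 13
638 = 2 × 11 × 29
44 = 2^2 × 11
LCM(286, 638, 44) = 2^2 × 11 × 13 × 29 = 16588.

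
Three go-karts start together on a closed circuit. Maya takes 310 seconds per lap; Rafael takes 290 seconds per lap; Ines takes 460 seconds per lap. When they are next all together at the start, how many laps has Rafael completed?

The first common completion time is the LCM of the periods.
310 = 2 × 5 × 31
290 = 2 × 5 × 29
460 = 2^2 × 5 × 23
LCM(310, 290, 460) = 2^2 × 5 × 23 × 29 × 31 = 413540.
Laps for period 290: 413540 / 290 = 1426.

1426 laps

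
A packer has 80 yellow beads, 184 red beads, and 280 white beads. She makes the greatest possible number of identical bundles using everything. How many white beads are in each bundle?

35

Number of bundles = gcd(80, 184, 280).
80 = 2^4 × 5
184 = 2^3 × 23
280 = 2^3 × 5 × 7
gcd(80, 184, 280) = 2^3 = 8.
white beads per bundle = 280 / 8 = 35.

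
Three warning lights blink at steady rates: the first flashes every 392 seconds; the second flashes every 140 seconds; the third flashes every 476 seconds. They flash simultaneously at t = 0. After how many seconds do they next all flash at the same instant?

33320 seconds

The first simultaneous occurrence is after LCM of the individual periods.
392 = 2^3 × 7^2
140 = 2^2 × 5 × 7
476 = 2^2 × 7 × 17
LCM(392, 140, 476) = 2^3 × 5 × 7^2 × 17 = 33320.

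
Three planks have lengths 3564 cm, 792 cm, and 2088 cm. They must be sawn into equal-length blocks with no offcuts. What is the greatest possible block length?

The block length must divide every plank, so the greatest is gcd(3564, 792, 2088).
3564 = 2^2 × 3^4 × 11
792 = 2^3 × 3^2 × 11
2088 = 2^3 × 3^2 × 29
gcd(3564, 792, 2088) = 2^2 × 3^2 = 36.

36 cm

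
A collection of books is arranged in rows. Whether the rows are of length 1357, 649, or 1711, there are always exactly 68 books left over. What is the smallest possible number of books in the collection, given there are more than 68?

N − 68 must be a common multiple of 1357, 649, and 1711.
1357 = 23 × 59
649 = 11 × 59
1711 = 29 × 59
LCM(1357, 649, 1711) = 11 × 23 × 29 × 59 = 432883.
Smallest N > 68 is LCM + 68 = 432883 + 68 = 432951.

432951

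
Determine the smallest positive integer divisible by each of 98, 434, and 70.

98 = 2 × 7^2
434 = 2 × 7 × 31
70 = 2 × 5 × 7
LCM(98, 434, 70) = 2 × 5 × 7^2 × 31 = 15190.

15190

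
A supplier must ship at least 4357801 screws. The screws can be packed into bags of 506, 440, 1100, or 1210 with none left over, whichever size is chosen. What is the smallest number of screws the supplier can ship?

4452800

The number of screws must be a common multiple of 506, 440, 1100, and 1210, so a multiple of their LCM.
506 = 2 × 11 × 23
440 = 2^3 × 5 × 11
1100 = 2^2 × 5^2 × 11
1210 = 2 × 5 × 11^2
LCM(506, 440, 1100, 1210) = 2^3 × 5^2 × 11^2 × 23 = 556600.
Smallest multiple of 556600 that is ≥ 4357801: ⌈4357801/556600⌉ × 556600 = 8 × 556600 = 4452800.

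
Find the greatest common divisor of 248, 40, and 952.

248 = 2^3 × 31
40 = 2^3 × 5
952 = 2^3 × 7 × 17
gcd(248, 40, 952) = 2^3 = 8.

8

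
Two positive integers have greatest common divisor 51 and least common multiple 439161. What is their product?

22397211

For any two positive integers, gcd × lcm = product = 51 × 439161 = 22397211.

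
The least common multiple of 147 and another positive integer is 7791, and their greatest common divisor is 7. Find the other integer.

gcd × lcm = product of the two integers, so the other integer is (7 × 7791) / 147 = 371.

371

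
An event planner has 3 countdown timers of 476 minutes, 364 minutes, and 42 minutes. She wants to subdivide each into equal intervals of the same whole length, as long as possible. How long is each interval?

The interval must divide each timer length; the longest such is the gcd.
476 = 2^2 × 7 × 17
364 = 2^2 × 7 × 13
42 = 2 × 3 × 7
gcd(476, 364, 42) = 2 × 7 = 14.

14 minutes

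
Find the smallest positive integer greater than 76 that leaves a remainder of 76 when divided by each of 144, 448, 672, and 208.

N − 76 must be a common multiple of 144, 448, 672, and 208.
144 = 2^4 × 3^2
448 = 2^6 × 7
672 = 2^5 × 3 × 7
208 = 2^4 × 13
LCM(144, 448, 672, 208) = 2^6 × 3^2 × 7 × 13 = 52416.
Smallest N > 76 is LCM + 76 = 52416 + 76 = 52492.

52492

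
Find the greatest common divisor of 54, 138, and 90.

54 = 2 × 3^3
138 = 2 × 3 × 23
90 = 2 × 3^2 × 5
gcd(54, 138, 90) = 2 × 3 = 6.

6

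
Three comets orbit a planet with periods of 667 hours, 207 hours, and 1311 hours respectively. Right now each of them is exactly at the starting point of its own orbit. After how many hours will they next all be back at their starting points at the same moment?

They coincide at every common multiple of the periods; the first is the LCM.
667 = 23 × 29
207 = 3^2 × 23
1311 = 3 × 19 × 23
LCM(667, 207, 1311) = 3^2 × 19 × 23 × 29 = 114057.

114057 hours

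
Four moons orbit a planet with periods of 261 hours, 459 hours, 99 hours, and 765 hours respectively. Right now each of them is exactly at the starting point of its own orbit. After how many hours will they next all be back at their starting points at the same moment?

732105 hours

We need the least common multiple of the intervals.
261 = 3^2 × 29
459 = 3^3 × 17
99 = 3^2 × 11
765 = 3^2 × 5 × 17
LCM(261, 459, 99, 765) = 3^3 × 5 × 11 × 17 × 29 = 732105.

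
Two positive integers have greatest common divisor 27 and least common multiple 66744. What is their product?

1802088

For any two positive integers, gcd × lcm = product = 27 × 66744 = 1802088.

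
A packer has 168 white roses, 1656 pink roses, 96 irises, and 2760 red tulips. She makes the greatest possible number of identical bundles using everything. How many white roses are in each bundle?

Number of bundles = gcd(168, 1656, 96, 2760).
168 = 2^3 × 3 × 7
1656 = 2^3 × 3^2 × 23
96 = 2^5 × 3
2760 = 2^3 × 3 × 5 × 23
gcd(168, 1656, 96, 2760) = 2^3 × 3 = 24.
white roses per bundle = 168 / 24 = 7.

7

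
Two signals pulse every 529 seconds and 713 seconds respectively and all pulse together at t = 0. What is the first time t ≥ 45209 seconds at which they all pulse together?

49197 seconds

Joint pulses occur at multiples of LCM(529, 713).
529 = 23^2
713 = 23 × 31
LCM(529, 713) = 23^2 × 31 = 16399.
Smallest multiple of 16399 that is ≥ 45209: ⌈45209/16399⌉ × 16399 = 3 × 16399 = 49197.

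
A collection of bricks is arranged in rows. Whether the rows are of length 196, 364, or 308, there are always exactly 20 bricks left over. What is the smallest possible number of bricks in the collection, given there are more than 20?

N − 20 must be a common multiple of 196, 364, and 308.
196 = 2^2 × 7^2
364 = 2^2 × 7 × 13
308 = 2^2 × 7 × 11
LCM(196, 364, 308) = 2^2 × 7^2 × 11 × 13 = 28028.
Smallest N > 20 is LCM + 20 = 28028 + 20 = 28048.

28048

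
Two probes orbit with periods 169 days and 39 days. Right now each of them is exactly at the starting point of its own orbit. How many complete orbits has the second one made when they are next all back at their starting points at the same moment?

The first common completion time is the LCM of the periods.
169 = 13^2
39 = 3 × 13
LCM(169, 39) = 3 × 13^2 = 507.
Orbits for period 39: 507 / 39 = 13.

13 orbits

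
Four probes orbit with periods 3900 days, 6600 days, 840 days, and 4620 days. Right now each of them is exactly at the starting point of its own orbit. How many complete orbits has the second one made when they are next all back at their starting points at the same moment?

91 orbits

The first common completion time is the LCM of the periods.
3900 = 2^2 × 3 × 5^2 × 13
6600 = 2^3 × 3 × 5^2 × 11
840 = 2^3 × 3 × 5 × 7
4620 = 2^2 × 3 × 5 × 7 × 11
LCM(3900, 6600, 840, 4620) = 2^3 × 3 × 5^2 × 7 × 11 × 13 = 600600.
Orbits for period 6600: 600600 / 6600 = 91.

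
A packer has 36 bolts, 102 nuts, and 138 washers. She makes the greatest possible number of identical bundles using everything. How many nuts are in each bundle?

17

Number of bundles = gcd(36, 102, 138).
36 = 2^2 × 3^2
102 = 2 × 3 × 17
138 = 2 × 3 × 23
gcd(36, 102, 138) = 2 × 3 = 6.
nuts per bundle = 102 / 6 = 17.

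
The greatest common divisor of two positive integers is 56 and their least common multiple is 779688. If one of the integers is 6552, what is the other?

6664

For two integers, gcd × lcm = product, so the other is (56 × 779688) / 6552 = 43662528 / 6552 = 6664.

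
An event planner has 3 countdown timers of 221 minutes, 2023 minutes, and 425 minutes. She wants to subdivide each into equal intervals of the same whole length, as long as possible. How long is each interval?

The interval must divide each timer length; the longest such is the gcd.
221 = 13 × 17
2023 = 7 × 17^2
425 = 5^2 × 17
gcd(221, 2023, 425) = 17.

17 minutes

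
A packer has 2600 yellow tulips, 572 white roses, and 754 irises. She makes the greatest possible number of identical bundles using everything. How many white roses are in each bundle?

Number of bundles = gcd(2600, 572, 754).
2600 = 2^3 × 5^2 × 13
572 = 2^2 × 11 × 13
754 = 2 × 13 × 29
gcd(2600, 572, 754) = 2 × 13 = 26.
white roses per bundle = 572 / 26 = 22.

22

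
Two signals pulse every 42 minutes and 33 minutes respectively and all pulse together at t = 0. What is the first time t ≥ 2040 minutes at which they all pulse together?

2310 minutes

Joint pulses occur at multiples of LCM(42, 33).
42 = 2 × 3 × 7
33 = 3 × 11
LCM(42, 33) = 2 × 3 × 7 × 11 = 462.
Smallest multiple of 462 that is ≥ 2040: ⌈2040/462⌉ × 462 = 5 × 462 = 2310.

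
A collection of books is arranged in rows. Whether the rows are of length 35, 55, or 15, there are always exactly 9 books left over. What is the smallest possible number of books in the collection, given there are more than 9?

1164

N − 9 must be a common multiple of 35, 55, and 15.
35 = 5 × 7
55 = 5 × 11
15 = 3 × 5
LCM(35, 55, 15) = 3 × 5 × 7 × 11 = 1155.
Smallest N > 9 is LCM + 9 = 1155 + 9 = 1164.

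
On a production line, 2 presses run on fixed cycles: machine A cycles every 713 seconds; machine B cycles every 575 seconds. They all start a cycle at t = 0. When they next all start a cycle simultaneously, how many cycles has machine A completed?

25 cycles

The first common completion time is the LCM of the periods.
713 = 23 × 31
575 = 5^2 × 23
LCM(713, 575) = 5^2 × 23 × 31 = 17825.
Cycles for period 713: 17825 / 713 = 25.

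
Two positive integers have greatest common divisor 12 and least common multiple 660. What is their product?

For any two positive integers, gcd × lcm = product = 12 × 660 = 7920.

7920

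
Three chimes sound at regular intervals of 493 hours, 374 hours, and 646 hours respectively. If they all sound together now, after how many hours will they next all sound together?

206074 hours

They coincide at every common multiple of the periods; the first is the LCM.
493 = 17 × 29
374 = 2 × 11 × 17
646 = 2 × 17 × 19
LCM(493, 374, 646) = 2 × 11 × 17 × 19 × 29 = 206074.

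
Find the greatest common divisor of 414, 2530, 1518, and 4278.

46

414 = 2 × 3^2 × 23
2530 = 2 × 5 × 11 × 23
1518 = 2 × 3 × 11 × 23
4278 = 2 × 3 × 23 × 31
gcd(414, 2530, 1518, 4278) = 2 × 23 = 46.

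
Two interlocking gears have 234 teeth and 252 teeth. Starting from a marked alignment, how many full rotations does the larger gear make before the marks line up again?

The first common completion time is the LCM of the periods.
234 = 2 × 3^2 × 13
252 = 2^2 × 3^2 × 7
LCM(234, 252) = 2^2 × 3^2 × 7 × 13 = 3276.
Rotations for period 252: 3276 / 252 = 13.

13 rotations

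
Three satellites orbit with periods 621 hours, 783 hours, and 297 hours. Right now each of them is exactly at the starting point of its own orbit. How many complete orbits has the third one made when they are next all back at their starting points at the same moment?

They are all back at their starting positions together after one LCM of the periods.
621 = 3^3 × 23
783 = 3^3 × 29
297 = 3^3 × 11
LCM(621, 783, 297) = 3^3 × 11 × 23 × 29 = 198099.
Orbits for period 297: 198099 / 297 = 667.

667 orbits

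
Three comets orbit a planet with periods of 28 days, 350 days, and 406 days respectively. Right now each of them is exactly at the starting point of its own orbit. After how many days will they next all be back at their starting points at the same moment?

The first simultaneous occurrence is after LCM of the individual periods.
28 = 2^2 × 7
350 = 2 × 5^2 × 7
406 = 2 × 7 × 29
LCM(28, 350, 406) = 2^2 × 5^2 × 7 × 29 = 20300.

20300 days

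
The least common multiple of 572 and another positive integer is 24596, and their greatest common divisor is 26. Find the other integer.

gcd × lcm = product of the two integers, so the other integer is (26 × 24596) / 572 = 1118.

1118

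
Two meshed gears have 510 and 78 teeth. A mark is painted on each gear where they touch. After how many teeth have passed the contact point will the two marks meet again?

6630 teeth

The first simultaneous occurrence is after LCM of the individual periods.
510 = 2 × 3 × 5 × 17
78 = 2 × 3 × 13
LCM(510, 78) = 2 × 3 × 5 × 13 × 17 = 6630.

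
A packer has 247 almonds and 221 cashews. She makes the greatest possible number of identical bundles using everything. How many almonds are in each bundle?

Number of bundles = gcd(247, 221).
247 = 13 × 19
221 = 13 × 17
gcd(247, 221) = 13.
almonds per bundle = 247 / 13 = 19.

19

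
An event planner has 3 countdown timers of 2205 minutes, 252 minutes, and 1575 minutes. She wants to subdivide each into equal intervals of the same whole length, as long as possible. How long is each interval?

The interval must divide each timer length; the longest such is the gcd.
2205 = 3^2 × 5 × 7^2
252 = 2^2 × 3^2 × 7
1575 = 3^2 × 5^2 × 7
gcd(2205, 252, 1575) = 3^2 × 7 = 63.

63 minutes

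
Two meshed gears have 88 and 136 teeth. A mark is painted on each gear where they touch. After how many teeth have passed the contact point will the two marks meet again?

The first simultaneous occurrence is after LCM of the individual periods.
88 = 2^3 × 11
136 = 2^3 × 17
LCM(88, 136) = 2^3 × 11 × 17 = 1496.

1496 teeth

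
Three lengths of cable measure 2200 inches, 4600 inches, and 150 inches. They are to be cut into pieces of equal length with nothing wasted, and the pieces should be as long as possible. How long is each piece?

The greatest length dividing all of 2200, 4600, and 150 is their gcd.
2200 = 2^3 × 5^2 × 11
4600 = 2^3 × 5^2 × 23
150 = 2 × 3 × 5^2
gcd(2200, 4600, 150) = 2 × 5^2 = 50.

50 inches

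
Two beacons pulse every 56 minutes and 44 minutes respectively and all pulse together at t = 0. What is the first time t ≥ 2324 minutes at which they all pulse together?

2464 minutes

Joint pulses occur at multiples of LCM(56, 44).
56 = 2^3 × 7
44 = 2^2 × 11
LCM(56, 44) = 2^3 × 7 × 11 = 616.
Smallest multiple of 616 that is ≥ 2324: ⌈2324/616⌉ × 616 = 4 × 616 = 2464.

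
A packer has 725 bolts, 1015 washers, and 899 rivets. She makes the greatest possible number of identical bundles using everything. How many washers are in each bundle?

Number of bundles = gcd(725, 1015, 899).
725 = 5^2 × 29
1015 = 5 × 7 × 29
899 = 29 × 31
gcd(725, 1015, 899) = 29.
washers per bundle = 1015 / 29 = 35.

35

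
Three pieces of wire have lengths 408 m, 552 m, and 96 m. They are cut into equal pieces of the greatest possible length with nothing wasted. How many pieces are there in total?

Piece length = gcd(408, 552, 96).
408 = 2^3 × 3 × 17
552 = 2^3 × 3 × 23
96 = 2^5 × 3
gcd(408, 552, 96) = 2^3 × 3 = 24.
Total pieces = 408/24 + 552/24 + 96/24 = 17 + 23 + 4 = 44.

44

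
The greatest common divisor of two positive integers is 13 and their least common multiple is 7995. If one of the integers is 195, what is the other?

For two integers, gcd × lcm = product, so the other is (13 × 7995) / 195 = 103935 / 195 = 533.

533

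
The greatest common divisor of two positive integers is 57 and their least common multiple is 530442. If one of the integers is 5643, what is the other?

For two integers, gcd × lcm = product, so the other is (57 × 530442) / 5643 = 30235194 / 5643 = 5358.

5358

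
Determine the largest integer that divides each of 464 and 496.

464 = 2^4 × 29
496 = 2^4 × 31
gcd(464, 496) = 2^4 = 16.

16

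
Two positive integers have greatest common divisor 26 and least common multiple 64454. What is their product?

1675804

For any two positive integers, gcd × lcm = product = 26 × 64454 = 1675804.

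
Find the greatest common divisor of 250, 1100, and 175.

25

250 = 2 × 5^3
1100 = 2^2 × 5^2 × 11
175 = 5^2 × 7
gcd(250, 1100, 175) = 5^2 = 25.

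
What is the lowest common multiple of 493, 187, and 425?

135575

493 = 17 × 29
187 = 11 × 17
425 = 5^2 × 17
LCM(493, 187, 425) = 5^2 × 11 × 17 × 29 = 135575.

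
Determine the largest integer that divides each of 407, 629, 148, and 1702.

37

407 = 11 × 37
629 = 17 × 37
148 = 2^2 × 37
1702 = 2 × 23 × 37
gcd(407, 629, 148, 1702) = 37.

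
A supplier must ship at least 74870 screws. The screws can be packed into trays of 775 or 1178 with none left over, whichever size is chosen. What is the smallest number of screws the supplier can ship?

88350

The number of screws must be a common multiple of 775 and 1178, so a multiple of their LCM.
775 = 5^2 × 31
1178 = 2 × 19 × 31
LCM(775, 1178) = 2 × 5^2 × 19 × 31 = 29450.
Smallest multiple of 29450 that is ≥ 74870: ⌈74870/29450⌉ × 29450 = 3 × 29450 = 88350.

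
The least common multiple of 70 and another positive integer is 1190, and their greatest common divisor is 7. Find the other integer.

gcd × lcm = product of the two integers, so the other integer is (7 × 1190) / 70 = 119.

119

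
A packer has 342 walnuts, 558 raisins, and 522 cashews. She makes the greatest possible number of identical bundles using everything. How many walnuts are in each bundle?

Number of bundles = gcd(342, 558, 522).
342 = 2 × 3^2 × 19
558 = 2 × 3^2 × 31
522 = 2 × 3^2 × 29
gcd(342, 558, 522) = 2 × 3^2 = 18.
walnuts per bundle = 342 / 18 = 19.

19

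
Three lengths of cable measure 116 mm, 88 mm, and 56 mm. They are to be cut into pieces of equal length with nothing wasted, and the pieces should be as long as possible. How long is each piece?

Each piece length must divide every original length, so the longest possible is gcd(116, 88, 56).
116 = 2^2 × 29
88 = 2^3 × 11
56 = 2^3 × 7
gcd(116, 88, 56) = 2^2 = 4.

4 mm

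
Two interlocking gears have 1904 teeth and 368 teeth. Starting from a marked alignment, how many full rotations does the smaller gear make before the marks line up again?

They are all back at their starting positions together after one LCM of the periods.
1904 = 2^4 × 7 × 17
368 = 2^4 × 23
LCM(1904, 368) = 2^4 × 7 × 17 × 23 = 43792.
Rotations for period 368: 43792 / 368 = 119.

119 rotations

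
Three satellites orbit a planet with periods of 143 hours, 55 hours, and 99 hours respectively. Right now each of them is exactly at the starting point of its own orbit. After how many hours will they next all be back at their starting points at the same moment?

We need the least common multiple of the intervals.
143 = 11 × 13
55 = 5 × 11
99 = 3^2 × 11
LCM(143, 55, 99) = 3^2 × 5 × 11 × 13 = 6435.

6435 hours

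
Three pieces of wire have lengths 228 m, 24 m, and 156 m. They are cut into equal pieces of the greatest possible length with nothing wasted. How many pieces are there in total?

Piece length = gcd(228, 24, 156).
228 = 2^2 × 3 × 19
24 = 2^3 × 3
156 = 2^2 × 3 × 13
gcd(228, 24, 156) = 2^2 × 3 = 12.
Total pieces = 228/12 + 24/12 + 156/12 = 19 + 2 + 13 = 34.

34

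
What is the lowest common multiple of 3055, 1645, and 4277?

3055 = 5 × 13 × 47
1645 = 5 × 7 × 47
4277 = 7 × 13 × 47
LCM(3055, 1645, 4277) = 5 × 7 × 13 × 47 = 21385.

21385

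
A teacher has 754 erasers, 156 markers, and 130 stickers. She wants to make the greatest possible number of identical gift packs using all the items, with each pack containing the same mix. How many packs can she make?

26 packs

The pack count must divide each quantity, so the greatest is gcd(754, 156, 130).
754 = 2 × 13 × 29
156 = 2^2 × 3 × 13
130 = 2 × 5 × 13
gcd(754, 156, 130) = 2 × 13 = 26.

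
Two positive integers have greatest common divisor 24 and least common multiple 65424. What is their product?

For any two positive integers, gcd × lcm = product = 24 × 65424 = 1570176.

1570176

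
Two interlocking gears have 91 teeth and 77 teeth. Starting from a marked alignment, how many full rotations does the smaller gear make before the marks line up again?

13 rotations

The first common completion time is the LCM of the periods.
91 = 7 × 13
77 = 7 × 11
LCM(91, 77) = 7 × 11 × 13 = 1001.
Rotations for period 77: 1001 / 77 = 13.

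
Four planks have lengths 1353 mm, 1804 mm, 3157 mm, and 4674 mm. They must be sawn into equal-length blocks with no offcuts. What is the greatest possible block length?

41 mm

This is the greatest common divisor of 1353, 1804, 3157, and 4674.
1353 = 3 × 11 × 41
1804 = 2^2 × 11 × 41
3157 = 7 × 11 × 41
4674 = 2 × 3 × 19 × 41
gcd(1353, 1804, 3157, 4674) = 41.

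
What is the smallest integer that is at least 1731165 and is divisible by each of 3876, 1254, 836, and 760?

The integer must be a common multiple of 3876, 1254, 836, and 760, so a multiple of their LCM.
3876 = 2^2 × 3 × 17 × 19
1254 = 2 × 3 × 11 × 19
836 = 2^2 × 11 × 19
760 = 2^3 × 5 × 19
LCM(3876, 1254, 836, 760) = 2^3 × 3 × 5 × 11 × 17 × 19 = 426360.
Smallest multiple of 426360 that is ≥ 1731165: ⌈1731165/426360⌉ × 426360 = 5 × 426360 = 2131800.

2131800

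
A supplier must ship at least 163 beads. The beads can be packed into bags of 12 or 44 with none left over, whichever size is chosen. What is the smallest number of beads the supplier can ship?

The number of beads must be a common multiple of 12 and 44, so a multiple of their LCM.
12 = 2^2 × 3
44 = 2^2 × 11
LCM(12, 44) = 2^2 × 3 × 11 = 132.
Smallest multiple of 132 that is ≥ 163: ⌈163/132⌉ × 132 = 2 × 132 = 264.

264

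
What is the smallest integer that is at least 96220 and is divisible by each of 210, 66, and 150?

103950

The integer must be a common multiple of 210, 66, and 150, so a multiple of their LCM.
210 = 2 × 3 × 5 × 7
66 = 2 × 3 × 11
150 = 2 × 3 × 5^2
LCM(210, 66, 150) = 2 × 3 × 5^2 × 7 × 11 = 11550.
Smallest multiple of 11550 that is ≥ 96220: ⌈96220/11550⌉ × 11550 = 9 × 11550 = 103950.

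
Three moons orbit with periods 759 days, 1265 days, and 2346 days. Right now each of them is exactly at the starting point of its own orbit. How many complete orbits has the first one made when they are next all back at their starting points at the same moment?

170 orbits

All finish a whole number of cycles simultaneously at t = LCM of the periods.
759 = 3 × 11 × 23
1265 = 5 × 11 × 23
2346 = 2 × 3 × 17 × 23
LCM(759, 1265, 2346) = 2 × 3 × 5 × 11 × 17 × 23 = 129030.
Orbits for period 759: 129030 / 759 = 170.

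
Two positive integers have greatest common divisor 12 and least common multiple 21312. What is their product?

255744

For any two positive integers, gcd × lcm = product = 12 × 21312 = 255744.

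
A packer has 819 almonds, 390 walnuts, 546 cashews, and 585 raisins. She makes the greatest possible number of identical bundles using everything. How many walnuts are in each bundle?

Number of bundles = gcd(819, 390, 546, 585).
819 = 3^2 × 7 × 13
390 = 2 × 3 × 5 × 13
546 = 2 × 3 × 7 × 13
585 = 3^2 × 5 × 13
gcd(819, 390, 546, 585) = 3 × 13 = 39.
walnuts per bundle = 390 / 39 = 10.

10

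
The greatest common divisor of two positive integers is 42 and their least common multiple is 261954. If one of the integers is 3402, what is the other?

For two integers, gcd × lcm = product, so the other is (42 × 261954) / 3402 = 11002068 / 3402 = 3234.

3234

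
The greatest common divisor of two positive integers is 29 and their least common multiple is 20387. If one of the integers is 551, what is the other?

1073

For two integers, gcd × lcm = product, so the other is (29 × 20387) / 551 = 591223 / 551 = 1073.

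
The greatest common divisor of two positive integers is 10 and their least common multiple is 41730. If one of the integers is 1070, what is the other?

For two integers, gcd × lcm = product, so the other is (10 × 41730) / 1070 = 417300 / 1070 = 390.

390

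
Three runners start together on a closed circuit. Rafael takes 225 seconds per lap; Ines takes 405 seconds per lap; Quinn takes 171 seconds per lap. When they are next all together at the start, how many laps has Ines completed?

95 laps

They are all back at their starting positions together after one LCM of the periods.
225 = 3^2 × 5^2
405 = 3^4 × 5
171 = 3^2 × 19
LCM(225, 405, 171) = 3^4 × 5^2 × 19 = 38475.
Laps for period 405: 38475 / 405 = 95.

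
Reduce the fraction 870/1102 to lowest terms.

15/19

870 = 2 × 3 × 5 × 29
1102 = 2 × 19 × 29
gcd(870, 1102) = 2 × 29 = 58.
Divide numerator and denominator by 58: 870/1102 = 15/19.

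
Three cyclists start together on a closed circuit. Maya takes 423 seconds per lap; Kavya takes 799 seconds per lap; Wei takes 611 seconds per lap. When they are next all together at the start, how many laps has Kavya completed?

117 laps

The first common completion time is the LCM of the periods.
423 = 3^2 × 47
799 = 17 × 47
611 = 13 × 47
LCM(423, 799, 611) = 3^2 × 13 × 17 × 47 = 93483.
Laps for period 799: 93483 / 799 = 117.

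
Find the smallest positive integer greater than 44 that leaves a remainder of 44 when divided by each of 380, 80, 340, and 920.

594364

N − 44 must be a common multiple of 380, 80, 340, and 920.
380 = 2^2 × 5 × 19
80 = 2^4 × 5
340 = 2^2 × 5 × 17
920 = 2^3 × 5 × 23
LCM(380, 80, 340, 920) = 2^4 × 5 × 17 × 19 × 23 = 594320.
Smallest N > 44 is LCM + 44 = 594320 + 44 = 594364.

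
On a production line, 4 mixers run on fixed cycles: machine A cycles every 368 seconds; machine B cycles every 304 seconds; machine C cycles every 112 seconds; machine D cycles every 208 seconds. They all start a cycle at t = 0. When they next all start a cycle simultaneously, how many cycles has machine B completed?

2093 cycles

They are all back at their starting positions together after one LCM of the periods.
368 = 2^4 × 23
304 = 2^4 × 19
112 = 2^4 × 7
208 = 2^4 × 13
LCM(368, 304, 112, 208) = 2^4 × 7 × 13 × 19 × 23 = 636272.
Cycles for period 304: 636272 / 304 = 2093.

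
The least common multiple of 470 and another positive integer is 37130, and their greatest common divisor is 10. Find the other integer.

gcd × lcm = product of the two integers, so the other integer is (10 × 37130) / 470 = 790.

790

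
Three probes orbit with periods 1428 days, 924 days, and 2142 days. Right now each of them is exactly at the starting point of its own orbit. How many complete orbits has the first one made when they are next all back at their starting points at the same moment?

33 orbits

All finish a whole number of cycles simultaneously at t = LCM of the periods.
1428 = 2^2 × 3 × 7 × 17
924 = 2^2 × 3 × 7 × 11
2142 = 2 × 3^2 × 7 × 17
LCM(1428, 924, 2142) = 2^2 × 3^2 × 7 × 11 × 17 = 47124.
Orbits for period 1428: 47124 / 1428 = 33.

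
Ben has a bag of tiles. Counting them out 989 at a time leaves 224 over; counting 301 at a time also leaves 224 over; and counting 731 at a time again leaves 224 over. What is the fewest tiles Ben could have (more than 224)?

N − 224 must be a common multiple of 989, 301, and 731.
989 = 23 × 43
301 = 7 × 43
731 = 17 × 43
LCM(989, 301, 731) = 7 × 17 × 23 × 43 = 117691.
Smallest N > 224 is LCM + 224 = 117691 + 224 = 117915.

117915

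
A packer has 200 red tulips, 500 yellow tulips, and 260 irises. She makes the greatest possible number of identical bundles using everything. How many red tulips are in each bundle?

10

Number of bundles = gcd(200, 500, 260).
200 = 2^3 × 5^2
500 = 2^2 × 5^3
260 = 2^2 × 5 × 13
gcd(200, 500, 260) = 2^2 × 5 = 20.
red tulips per bundle = 200 / 20 = 10.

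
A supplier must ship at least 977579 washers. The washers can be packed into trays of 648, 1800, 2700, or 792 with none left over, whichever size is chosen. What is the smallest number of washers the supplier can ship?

The number of washers must be a common multiple of 648, 1800, 2700, and 792, so a multiple of their LCM.
648 = 2^3 × 3^4
1800 = 2^3 × 3^2 × 5^2
2700 = 2^2 × 3^3 × 5^2
792 = 2^3 × 3^2 × 11
LCM(648, 1800, 2700, 792) = 2^3 × 3^4 × 5^2 × 11 = 178200.
Smallest multiple of 178200 that is ≥ 977579: ⌈977579/178200⌉ × 178200 = 6 × 178200 = 1069200.

1069200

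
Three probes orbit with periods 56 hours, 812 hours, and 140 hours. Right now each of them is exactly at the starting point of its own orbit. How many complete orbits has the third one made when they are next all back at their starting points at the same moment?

58 orbits

All finish a whole number of cycles simultaneously at t = LCM of the periods.
56 = 2^3 × 7
812 = 2^2 × 7 × 29
140 = 2^2 × 5 × 7
LCM(56, 812, 140) = 2^3 × 5 × 7 × 29 = 8120.
Orbits for period 140: 8120 / 140 = 58.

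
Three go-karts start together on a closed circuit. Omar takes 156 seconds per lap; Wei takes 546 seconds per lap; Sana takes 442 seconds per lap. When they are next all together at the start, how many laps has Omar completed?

119 laps

The first common completion time is the LCM of the periods.
156 = 2^2 × 3 × 13
546 = 2 × 3 × 7 × 13
442 = 2 × 13 × 17
LCM(156, 546, 442) = 2^2 × 3 × 7 × 13 × 17 = 18564.
Laps for period 156: 18564 / 156 = 119.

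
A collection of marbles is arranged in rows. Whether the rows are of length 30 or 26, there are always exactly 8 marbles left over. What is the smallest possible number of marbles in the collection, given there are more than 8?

N − 8 must be a common multiple of 30 and 26.
30 = 2 × 3 × 5
26 = 2 × 13
LCM(30, 26) = 2 × 3 × 5 × 13 = 390.
Smallest N > 8 is LCM + 8 = 390 + 8 = 398.

398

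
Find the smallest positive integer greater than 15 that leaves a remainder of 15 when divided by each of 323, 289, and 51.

16488

N − 15 must be a common multiple of 323, 289, and 51.
323 = 17 × 19
289 = 17^2
51 = 3 × 17
LCM(323, 289, 51) = 3 × 17^2 × 19 = 16473.
Smallest N > 15 is LCM + 15 = 16473 + 15 = 16488.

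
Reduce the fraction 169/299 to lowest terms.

13/23

169 = 13^2
299 = 13 × 23
gcd(169, 299) = 13.
Divide numerator and denominator by 13: 169/299 = 13/23.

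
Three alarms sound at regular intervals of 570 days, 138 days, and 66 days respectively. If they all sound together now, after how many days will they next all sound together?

The first simultaneous occurrence is after LCM of the individual periods.
570 = 2 × 3 × 5 × 19
138 = 2 × 3 × 23
66 = 2 × 3 × 11
LCM(570, 138, 66) = 2 × 3 × 5 × 11 × 19 × 23 = 144210.

144210 days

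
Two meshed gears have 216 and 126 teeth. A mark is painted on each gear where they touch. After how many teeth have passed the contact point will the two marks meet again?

1512 teeth

We need the least common multiple of the intervals.
216 = 2^3 × 3^3
126 = 2 × 3^2 × 7
LCM(216, 126) = 2^3 × 3^3 × 7 = 1512.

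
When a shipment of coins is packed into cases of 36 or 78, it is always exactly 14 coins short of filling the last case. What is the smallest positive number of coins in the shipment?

454

Being 14 short of a full case of size k means N ≡ −14 (mod k), i.e. N + 14 is a multiple of each size.
36 = 2^2 × 3^2
78 = 2 × 3 × 13
LCM(36, 78) = 2^2 × 3^2 × 13 = 468.
Smallest positive N is 468 − 14 = 454.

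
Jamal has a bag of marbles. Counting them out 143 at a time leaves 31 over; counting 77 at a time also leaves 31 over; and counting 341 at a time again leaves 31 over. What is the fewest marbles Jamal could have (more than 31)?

31062

N − 31 must be a common multiple of 143, 77, and 341.
143 = 11 × 13
77 = 7 × 11
341 = 11 × 31
LCM(143, 77, 341) = 7 × 11 × 13 × 31 = 31031.
Smallest N > 31 is LCM + 31 = 31031 + 31 = 31062.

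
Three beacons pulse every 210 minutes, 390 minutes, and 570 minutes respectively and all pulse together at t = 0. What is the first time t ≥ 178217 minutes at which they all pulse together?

207480 minutes

Joint pulses occur at multiples of LCM(210, 390, 570).
210 = 2 × 3 × 5 × 7
390 = 2 × 3 × 5 × 13
570 = 2 × 3 × 5 × 19
LCM(210, 390, 570) = 2 × 3 × 5 × 7 × 13 × 19 = 51870.
Smallest multiple of 51870 that is ≥ 178217: ⌈178217/51870⌉ × 51870 = 4 × 51870 = 207480.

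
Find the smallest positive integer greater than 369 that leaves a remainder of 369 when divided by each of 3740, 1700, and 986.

N − 369 must be a common multiple of 3740, 1700, and 986.
3740 = 2^2 × 5 × 11 × 17
1700 = 2^2 × 5^2 × 17
986 = 2 × 17 × 29
LCM(3740, 1700, 986) = 2^2 × 5^2 × 11 × 17 × 29 = 542300.
Smallest N > 369 is LCM + 369 = 542300 + 369 = 542669.

542669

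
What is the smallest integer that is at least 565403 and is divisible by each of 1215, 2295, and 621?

950130

The integer must be a common multiple of 1215, 2295, and 621, so a multiple of their LCM.
1215 = 3^5 × 5
2295 = 3^3 × 5 × 17
621 = 3^3 × 23
LCM(1215, 2295, 621) = 3^5 × 5 × 17 × 23 = 475065.
Smallest multiple of 475065 that is ≥ 565403: ⌈565403/475065⌉ × 475065 = 2 × 475065 = 950130.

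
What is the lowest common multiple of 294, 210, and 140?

294 = 2 × 3 × 7^2
210 = 2 × 3 × 5 × 7
140 = 2^2 × 5 × 7
LCM(294, 210, 140) = 2^2 × 3 × 5 × 7^2 = 2940.

2940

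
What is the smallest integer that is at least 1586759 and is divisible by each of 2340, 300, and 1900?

The integer must be a common multiple of 2340, 300, and 1900, so a multiple of their LCM.
2340 = 2^2 × 3^2 × 5 × 13
300 = 2^2 × 3 × 5^2
1900 = 2^2 × 5^2 × 19
LCM(2340, 300, 1900) = 2^2 × 3^2 × 5^2 × 13 × 19 = 222300.
Smallest multiple of 222300 that is ≥ 1586759: ⌈1586759/222300⌉ × 222300 = 8 × 222300 = 1778400.

1778400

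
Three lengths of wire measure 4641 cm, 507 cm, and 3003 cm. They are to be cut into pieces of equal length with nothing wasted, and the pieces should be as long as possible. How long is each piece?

Each piece length must divide every original length, so the longest possible is gcd(4641, 507, 3003).
4641 = 3 × 7 × 13 × 17
507 = 3 × 13^2
3003 = 3 × 7 × 11 × 13
gcd(4641, 507, 3003) = 3 × 13 = 39.

39 cm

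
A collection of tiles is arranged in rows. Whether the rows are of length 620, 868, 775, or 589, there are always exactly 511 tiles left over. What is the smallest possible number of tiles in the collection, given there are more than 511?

412811

N − 511 must be a common multiple of 620, 868, 775, and 589.
620 = 2^2 × 5 × 31
868 = 2^2 × 7 × 31
775 = 5^2 × 31
589 = 19 × 31
LCM(620, 868, 775, 589) = 2^2 × 5^2 × 7 × 19 × 31 = 412300.
Smallest N > 511 is LCM + 511 = 412300 + 511 = 412811.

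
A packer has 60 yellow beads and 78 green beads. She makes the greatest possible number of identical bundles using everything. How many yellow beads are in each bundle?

10

Number of bundles = gcd(60, 78).
60 = 2^2 × 3 × 5
78 = 2 × 3 × 13
gcd(60, 78) = 2 × 3 = 6.
yellow beads per bundle = 60 / 6 = 10.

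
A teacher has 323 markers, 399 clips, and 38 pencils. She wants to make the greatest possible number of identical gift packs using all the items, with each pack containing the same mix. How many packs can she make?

19 packs

The pack count must divide each quantity, so the greatest is gcd(323, 399, 38).
323 = 17 × 19
399 = 3 × 7 × 19
38 = 2 × 19
gcd(323, 399, 38) = 19.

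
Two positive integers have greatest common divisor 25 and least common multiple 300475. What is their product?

For any two positive integers, gcd × lcm = product = 25 × 300475 = 7511875.

7511875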